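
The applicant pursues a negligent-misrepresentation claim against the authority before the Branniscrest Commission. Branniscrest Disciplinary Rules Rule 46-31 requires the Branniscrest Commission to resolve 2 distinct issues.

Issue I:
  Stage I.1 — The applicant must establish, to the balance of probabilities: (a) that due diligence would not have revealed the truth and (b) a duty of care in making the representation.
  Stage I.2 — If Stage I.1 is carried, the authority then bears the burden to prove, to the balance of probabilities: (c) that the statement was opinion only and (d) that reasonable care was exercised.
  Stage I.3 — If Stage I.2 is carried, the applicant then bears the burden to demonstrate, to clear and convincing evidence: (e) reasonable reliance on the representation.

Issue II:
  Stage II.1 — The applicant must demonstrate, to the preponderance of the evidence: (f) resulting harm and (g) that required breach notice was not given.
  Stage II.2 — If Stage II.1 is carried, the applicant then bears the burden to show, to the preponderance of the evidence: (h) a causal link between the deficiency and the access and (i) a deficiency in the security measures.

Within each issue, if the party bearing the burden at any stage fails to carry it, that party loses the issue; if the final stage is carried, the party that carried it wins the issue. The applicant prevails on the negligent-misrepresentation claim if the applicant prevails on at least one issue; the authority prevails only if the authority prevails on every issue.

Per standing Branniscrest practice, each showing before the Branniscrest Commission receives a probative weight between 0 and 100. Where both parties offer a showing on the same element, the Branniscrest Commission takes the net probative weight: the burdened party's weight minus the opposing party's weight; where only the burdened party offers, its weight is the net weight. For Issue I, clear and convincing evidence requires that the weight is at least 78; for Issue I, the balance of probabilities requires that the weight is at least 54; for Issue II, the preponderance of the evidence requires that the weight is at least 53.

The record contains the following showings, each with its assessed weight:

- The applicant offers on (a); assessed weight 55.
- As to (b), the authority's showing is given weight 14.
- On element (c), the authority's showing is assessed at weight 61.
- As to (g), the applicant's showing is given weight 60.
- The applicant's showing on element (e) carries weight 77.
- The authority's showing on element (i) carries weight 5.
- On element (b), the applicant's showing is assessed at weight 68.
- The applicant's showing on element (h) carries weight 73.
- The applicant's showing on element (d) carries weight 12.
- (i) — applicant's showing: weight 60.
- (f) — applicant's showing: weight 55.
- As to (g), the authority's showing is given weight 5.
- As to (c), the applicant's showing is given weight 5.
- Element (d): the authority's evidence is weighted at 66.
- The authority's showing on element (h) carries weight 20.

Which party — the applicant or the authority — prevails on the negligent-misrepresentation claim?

applicant

— Issue I —
At Stage I.1 the applicant must meet the balance of probabilities (weight is at least 54): on (a) the weight is 55, which does reach 54, so (a) meets the standard; on (b) the weight is 68 less the opposing 14 gives net 54, which does reach 54, so (b) meets the standard.
  Stage I.1 is satisfied; the onus moves to the authority.
At Stage I.2 the authority must meet the balance of probabilities (weight is at least 54): on (c) the weight is 61 less the opposing 5 gives net 56, which does reach 54, so (c) meets the standard; on (d) the weight is 66 less the opposing 12 gives net 54, which does reach 54, so (d) meets the standard.
  Stage I.2 carried; the burden shifts to the applicant.
At Stage I.3 the applicant must meet clear and convincing evidence (weight is at least 78): on (e) the weight is 77, which does not reach 78, so (e) does not meet the standard.
  The applicant does not carry Stage I.3.
So the authority prevails on this issue.
— Issue II —
At Stage II.1 the applicant must meet the preponderance of the evidence (weight is at least 53): on (f) the weight is 55, ≥ 53, so (f) meets the standard; on (g) the weight is 60 less the opposing 5 gives net 55, which does reach 53, so (g) meets the standard.
  All elements met. The applicant retains the burden for Stage II.2.
At Stage II.2 the applicant must meet the preponderance of the evidence (weight is at least 53): on (h) the weight is 73 less the opposing 20 gives net 53, ≥ 53, so (h) meets the standard; on (i) the weight is 60 less the opposing 5 gives net 55, which does reach 53, so (i) meets the standard.
  All elements met at the final stage.
With every stage satisfied, the applicant prevails on this issue.
Per-issue: Issue I → authority; Issue II → applicant. The applicant must prevail on at least one issue; overall, the applicant prevails.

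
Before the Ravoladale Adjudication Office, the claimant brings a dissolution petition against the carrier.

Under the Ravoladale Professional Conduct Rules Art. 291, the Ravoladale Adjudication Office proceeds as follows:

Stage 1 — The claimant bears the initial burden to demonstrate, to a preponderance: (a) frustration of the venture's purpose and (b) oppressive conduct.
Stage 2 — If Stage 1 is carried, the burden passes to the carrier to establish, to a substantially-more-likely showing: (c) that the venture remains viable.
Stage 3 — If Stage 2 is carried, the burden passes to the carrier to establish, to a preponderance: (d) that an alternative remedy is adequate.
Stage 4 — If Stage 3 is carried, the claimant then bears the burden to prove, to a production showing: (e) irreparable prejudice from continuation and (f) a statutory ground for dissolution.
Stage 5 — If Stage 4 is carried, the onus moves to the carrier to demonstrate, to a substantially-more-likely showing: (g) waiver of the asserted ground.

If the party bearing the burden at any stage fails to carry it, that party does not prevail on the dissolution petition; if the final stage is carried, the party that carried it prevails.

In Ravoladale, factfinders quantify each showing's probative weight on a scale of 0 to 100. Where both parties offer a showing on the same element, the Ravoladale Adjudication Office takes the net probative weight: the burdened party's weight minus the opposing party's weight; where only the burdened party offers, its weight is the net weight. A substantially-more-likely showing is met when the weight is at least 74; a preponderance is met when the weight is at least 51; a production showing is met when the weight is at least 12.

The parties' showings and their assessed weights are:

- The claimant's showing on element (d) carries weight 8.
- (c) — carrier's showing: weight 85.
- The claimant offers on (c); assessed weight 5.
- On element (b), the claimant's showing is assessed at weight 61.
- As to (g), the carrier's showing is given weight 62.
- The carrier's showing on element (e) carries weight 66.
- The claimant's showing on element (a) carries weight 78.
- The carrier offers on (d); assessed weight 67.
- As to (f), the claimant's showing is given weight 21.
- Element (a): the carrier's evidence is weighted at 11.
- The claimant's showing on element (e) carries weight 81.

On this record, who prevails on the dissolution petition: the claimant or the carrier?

claimant

Stage 1 (claimant, a preponderance, weight is at least 51): (a) net 78−11=67 ≥ 51 — meets; (b) 61 ≥ 51 — meets.
  The claimant carries Stage 1; the carrier now bears the burden.
Stage 2 (carrier, a substantially-more-likely showing, weight is at least 74): (c) net 85−5=80 ≥ 74 — meets.
  All elements met. The carrier retains the burden for Stage 3.
Stage 3 (carrier, a preponderance, weight is at least 51): (d) net 67−8=59 ≥ 51 — meets.
  All elements met. The burden passes to the claimant.
Stage 4 (claimant, a production showing, weight is at least 12): (e) net 81−66=15 ≥ 12 — meets; (f) 21 ≥ 12 — meets.
  Stage 4 is satisfied; the onus moves to the carrier.
Stage 5 (carrier, a substantially-more-likely showing, weight is at least 74): (g) 62 < 74 — fails.
  The carrier does not carry Stage 5.
So the claimant prevails.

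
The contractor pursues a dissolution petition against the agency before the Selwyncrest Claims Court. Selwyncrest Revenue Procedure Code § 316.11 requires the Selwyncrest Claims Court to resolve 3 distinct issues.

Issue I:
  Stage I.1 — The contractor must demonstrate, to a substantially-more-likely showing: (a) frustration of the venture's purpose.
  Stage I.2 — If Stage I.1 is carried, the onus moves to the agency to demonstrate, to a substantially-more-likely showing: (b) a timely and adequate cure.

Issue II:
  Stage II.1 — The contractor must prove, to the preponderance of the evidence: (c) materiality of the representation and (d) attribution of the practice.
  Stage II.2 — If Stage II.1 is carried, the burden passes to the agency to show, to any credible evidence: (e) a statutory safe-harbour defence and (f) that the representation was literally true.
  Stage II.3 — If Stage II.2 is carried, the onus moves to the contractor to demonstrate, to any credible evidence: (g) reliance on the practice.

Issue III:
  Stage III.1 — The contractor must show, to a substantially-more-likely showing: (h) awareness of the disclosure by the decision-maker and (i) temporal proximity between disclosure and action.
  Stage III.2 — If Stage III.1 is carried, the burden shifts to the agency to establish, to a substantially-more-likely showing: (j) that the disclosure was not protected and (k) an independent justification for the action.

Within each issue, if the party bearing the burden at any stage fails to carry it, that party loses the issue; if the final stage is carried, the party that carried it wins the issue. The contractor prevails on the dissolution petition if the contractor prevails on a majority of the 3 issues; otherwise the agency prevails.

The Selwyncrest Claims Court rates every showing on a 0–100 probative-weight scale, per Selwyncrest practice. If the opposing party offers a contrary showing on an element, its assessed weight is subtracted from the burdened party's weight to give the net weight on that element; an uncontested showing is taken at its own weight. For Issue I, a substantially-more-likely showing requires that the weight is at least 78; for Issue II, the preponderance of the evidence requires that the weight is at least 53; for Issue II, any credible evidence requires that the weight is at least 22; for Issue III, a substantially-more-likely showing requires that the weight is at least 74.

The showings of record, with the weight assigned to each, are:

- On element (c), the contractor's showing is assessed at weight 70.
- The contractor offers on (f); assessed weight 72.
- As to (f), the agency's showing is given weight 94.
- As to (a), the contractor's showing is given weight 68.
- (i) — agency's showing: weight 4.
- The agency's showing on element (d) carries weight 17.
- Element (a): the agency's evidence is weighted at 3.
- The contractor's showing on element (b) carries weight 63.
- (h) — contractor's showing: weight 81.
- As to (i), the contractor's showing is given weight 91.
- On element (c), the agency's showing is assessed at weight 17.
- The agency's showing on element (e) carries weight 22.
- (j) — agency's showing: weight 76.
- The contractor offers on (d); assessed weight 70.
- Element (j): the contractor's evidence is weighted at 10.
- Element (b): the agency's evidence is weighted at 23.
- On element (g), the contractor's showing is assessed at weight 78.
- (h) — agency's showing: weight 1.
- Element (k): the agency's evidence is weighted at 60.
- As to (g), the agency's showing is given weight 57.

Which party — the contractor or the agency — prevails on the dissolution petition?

agency

— Issue I —
Stage I.1 (contractor, a substantially-more-likely showing, weight is at least 78): (a) net 68−3=65 < 78 — fails.
  Not every element is met, so the contractor fails to carry Stage I.1.
The analysis ends at Stage I.1; the agency prevails on this issue.
— Issue II —
Stage II.1 — burden on contractor; standard: the preponderance of the evidence (weight is at least 53).
    (c): 70 − 17 = 53 ≥ 53 [met]
    (d): 70 − 17 = 53 ≥ 53 [met]
  Stage II.1 is satisfied; the onus moves to the agency.
Stage II.2 — burden on agency; standard: any credible evidence (weight is at least 22).
    (e): 22 ≥ 22 [met]
    (f): 94 − 72 = 22 ≥ 22 [met]
  All elements met. The burden passes to the contractor.
Stage II.3 — burden on contractor; standard: any credible evidence (weight is at least 22).
    (g): 78 − 57 = 21 < 22 [not met]
  Not every element is met, so the contractor fails to carry Stage II.3.
The analysis ends at Stage II.3; the agency prevails on this issue.
— Issue III —
Stage III.1 (contractor, a substantially-more-likely showing, weight is at least 74): (h) net 81−1=80 ≥ 74 — meets; (i) net 91−4=87 ≥ 74 — meets.
  Stage III.1 is satisfied; the onus moves to the agency.
Stage III.2 (agency, a substantially-more-likely showing, weight is at least 74): (j) net 76−10=66 < 74 — fails; (k) 60 < 74 — fails.
  The agency does not carry Stage III.2.
The contractor prevails on this issue.
Per-issue: Issue I → agency; Issue II → agency; Issue III → contractor. The contractor must prevail on a majority of issues; overall, the agency prevails.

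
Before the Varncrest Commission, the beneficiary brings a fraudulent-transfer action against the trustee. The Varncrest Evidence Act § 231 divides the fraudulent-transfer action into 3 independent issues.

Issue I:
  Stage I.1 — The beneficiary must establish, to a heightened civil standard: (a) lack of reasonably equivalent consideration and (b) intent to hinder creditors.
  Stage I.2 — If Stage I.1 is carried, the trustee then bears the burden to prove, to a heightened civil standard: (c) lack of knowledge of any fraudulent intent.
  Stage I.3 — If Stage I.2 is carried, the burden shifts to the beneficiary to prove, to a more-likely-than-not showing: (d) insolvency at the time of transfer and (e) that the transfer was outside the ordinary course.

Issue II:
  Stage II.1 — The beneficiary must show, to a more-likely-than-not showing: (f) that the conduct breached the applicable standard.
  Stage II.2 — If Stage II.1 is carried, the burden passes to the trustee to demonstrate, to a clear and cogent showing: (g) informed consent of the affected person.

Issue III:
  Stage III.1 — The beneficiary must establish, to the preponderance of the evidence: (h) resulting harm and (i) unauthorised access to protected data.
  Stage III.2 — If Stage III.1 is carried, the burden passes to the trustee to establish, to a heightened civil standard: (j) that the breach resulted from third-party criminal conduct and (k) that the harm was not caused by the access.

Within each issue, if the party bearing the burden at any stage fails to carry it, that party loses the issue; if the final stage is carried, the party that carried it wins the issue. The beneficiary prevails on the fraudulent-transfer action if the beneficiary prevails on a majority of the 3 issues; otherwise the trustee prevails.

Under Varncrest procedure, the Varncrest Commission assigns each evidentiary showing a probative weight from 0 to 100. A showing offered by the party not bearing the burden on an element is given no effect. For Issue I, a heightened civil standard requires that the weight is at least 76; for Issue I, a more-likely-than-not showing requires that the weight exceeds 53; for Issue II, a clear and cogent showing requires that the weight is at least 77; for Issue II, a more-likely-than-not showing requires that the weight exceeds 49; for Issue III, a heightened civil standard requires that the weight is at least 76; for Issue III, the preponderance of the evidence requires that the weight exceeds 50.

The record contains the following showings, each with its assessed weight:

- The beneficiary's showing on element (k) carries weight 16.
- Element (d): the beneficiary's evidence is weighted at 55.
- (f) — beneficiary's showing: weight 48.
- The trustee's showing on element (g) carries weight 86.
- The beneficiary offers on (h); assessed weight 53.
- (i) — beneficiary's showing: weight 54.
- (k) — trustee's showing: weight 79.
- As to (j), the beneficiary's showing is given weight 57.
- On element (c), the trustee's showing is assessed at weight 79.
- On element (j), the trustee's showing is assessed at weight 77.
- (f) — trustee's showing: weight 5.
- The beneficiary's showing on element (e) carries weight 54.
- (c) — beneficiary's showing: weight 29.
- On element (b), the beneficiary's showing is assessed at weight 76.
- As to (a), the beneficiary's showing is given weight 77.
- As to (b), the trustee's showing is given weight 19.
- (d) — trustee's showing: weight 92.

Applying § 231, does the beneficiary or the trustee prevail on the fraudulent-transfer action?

— Issue I —
At Stage I.1 the beneficiary must meet a heightened civil standard (weight is at least 76): on (a) the weight is 77, ≥ 76, so (a) meets the standard; on (b) the weight is 76 (the trustee's 19 is given no effect), ≥ 76, so (b) meets the standard.
  Stage I.1 carried; the burden shifts to the trustee.
At Stage I.2 the trustee must meet a heightened civil standard (weight is at least 76): on (c) the weight is 79 (the beneficiary's 29 is given no effect), ≥ 76, so (c) meets the standard.
  Stage I.2 is satisfied; the onus moves to the beneficiary.
At Stage I.3 the beneficiary must meet a more-likely-than-not showing (weight exceeds 53): on (d) the weight is 55 (the trustee's 92 is given no effect), > 53, so (d) meets the standard; on (e) the weight is 54, > 53, so (e) meets the standard.
  The beneficiary carries the last stage.
All stages carried — the beneficiary prevails on this issue.
— Issue II —
Stage II.1 (beneficiary, a more-likely-than-not showing, weight exceeds 49): (f) 48 (trustee's 5 disregarded) ≤ 49 — fails.
  Stage II.1 not carried; the beneficiary fails its burden.
The trustee prevails on this issue.
— Issue III —
At Stage III.1 the beneficiary must meet the preponderance of the evidence (weight exceeds 50): on (h) the weight is 53, which does exceed 50, so (h) meets the standard; on (i) the weight is 54, > 50, so (i) meets the standard.
  All elements met. The burden passes to the trustee.
At Stage III.2 the trustee must meet a heightened civil standard (weight is at least 76): on (j) the weight is 77 (the beneficiary's 57 is given no effect), which does reach 76, so (j) meets the standard; on (k) the weight is 79 (the beneficiary's 16 is given no effect), ≥ 76, so (k) meets the standard.
  The trustee carries the last stage.
All stages carried — the trustee prevails on this issue.
Per-issue: Issue I → beneficiary; Issue II → trustee; Issue III → trustee. The beneficiary must prevail on a majority of issues; overall, the trustee prevails.

trustee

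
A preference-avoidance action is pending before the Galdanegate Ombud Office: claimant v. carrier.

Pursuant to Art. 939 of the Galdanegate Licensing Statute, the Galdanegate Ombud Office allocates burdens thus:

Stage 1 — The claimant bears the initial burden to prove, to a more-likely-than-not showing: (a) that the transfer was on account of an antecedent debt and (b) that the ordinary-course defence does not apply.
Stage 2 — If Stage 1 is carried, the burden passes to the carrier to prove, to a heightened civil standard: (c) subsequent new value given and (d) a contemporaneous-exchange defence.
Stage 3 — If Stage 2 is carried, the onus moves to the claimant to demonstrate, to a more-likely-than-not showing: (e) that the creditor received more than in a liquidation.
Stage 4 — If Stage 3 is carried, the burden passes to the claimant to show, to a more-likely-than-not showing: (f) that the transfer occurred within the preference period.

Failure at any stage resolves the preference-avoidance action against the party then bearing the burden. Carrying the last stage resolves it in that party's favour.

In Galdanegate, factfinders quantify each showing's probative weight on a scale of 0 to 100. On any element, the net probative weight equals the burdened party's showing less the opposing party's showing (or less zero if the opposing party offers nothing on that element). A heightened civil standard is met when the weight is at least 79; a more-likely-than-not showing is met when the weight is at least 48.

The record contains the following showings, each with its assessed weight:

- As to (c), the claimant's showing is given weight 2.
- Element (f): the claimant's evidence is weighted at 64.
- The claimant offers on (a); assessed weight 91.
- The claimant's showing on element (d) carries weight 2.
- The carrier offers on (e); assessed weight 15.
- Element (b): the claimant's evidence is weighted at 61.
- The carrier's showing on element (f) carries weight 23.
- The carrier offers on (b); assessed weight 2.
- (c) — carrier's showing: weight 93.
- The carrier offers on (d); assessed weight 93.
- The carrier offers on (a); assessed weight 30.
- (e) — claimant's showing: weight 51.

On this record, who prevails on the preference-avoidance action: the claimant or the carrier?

Stage 1 — burden on claimant; standard: a more-likely-than-not showing (weight is at least 48).
    (a): 91 − 30 = 61 ≥ 48 [met]
    (b): 61 − 2 = 59 ≥ 48 [met]
  Stage 1 carried; the burden shifts to the carrier.
Stage 2 — burden on carrier; standard: a heightened civil standard (weight is at least 79).
    (c): 93 − 2 = 91 ≥ 79 [met]
    (d): 93 − 2 = 91 ≥ 79 [met]
  The carrier carries Stage 2; the claimant now bears the burden.
Stage 3 — burden on claimant; standard: a more-likely-than-not showing (weight is at least 48).
    (e): 51 − 15 = 36 < 48 [not met]
  Stage 3 not carried; the claimant fails its burden.
The carrier prevails.

carrier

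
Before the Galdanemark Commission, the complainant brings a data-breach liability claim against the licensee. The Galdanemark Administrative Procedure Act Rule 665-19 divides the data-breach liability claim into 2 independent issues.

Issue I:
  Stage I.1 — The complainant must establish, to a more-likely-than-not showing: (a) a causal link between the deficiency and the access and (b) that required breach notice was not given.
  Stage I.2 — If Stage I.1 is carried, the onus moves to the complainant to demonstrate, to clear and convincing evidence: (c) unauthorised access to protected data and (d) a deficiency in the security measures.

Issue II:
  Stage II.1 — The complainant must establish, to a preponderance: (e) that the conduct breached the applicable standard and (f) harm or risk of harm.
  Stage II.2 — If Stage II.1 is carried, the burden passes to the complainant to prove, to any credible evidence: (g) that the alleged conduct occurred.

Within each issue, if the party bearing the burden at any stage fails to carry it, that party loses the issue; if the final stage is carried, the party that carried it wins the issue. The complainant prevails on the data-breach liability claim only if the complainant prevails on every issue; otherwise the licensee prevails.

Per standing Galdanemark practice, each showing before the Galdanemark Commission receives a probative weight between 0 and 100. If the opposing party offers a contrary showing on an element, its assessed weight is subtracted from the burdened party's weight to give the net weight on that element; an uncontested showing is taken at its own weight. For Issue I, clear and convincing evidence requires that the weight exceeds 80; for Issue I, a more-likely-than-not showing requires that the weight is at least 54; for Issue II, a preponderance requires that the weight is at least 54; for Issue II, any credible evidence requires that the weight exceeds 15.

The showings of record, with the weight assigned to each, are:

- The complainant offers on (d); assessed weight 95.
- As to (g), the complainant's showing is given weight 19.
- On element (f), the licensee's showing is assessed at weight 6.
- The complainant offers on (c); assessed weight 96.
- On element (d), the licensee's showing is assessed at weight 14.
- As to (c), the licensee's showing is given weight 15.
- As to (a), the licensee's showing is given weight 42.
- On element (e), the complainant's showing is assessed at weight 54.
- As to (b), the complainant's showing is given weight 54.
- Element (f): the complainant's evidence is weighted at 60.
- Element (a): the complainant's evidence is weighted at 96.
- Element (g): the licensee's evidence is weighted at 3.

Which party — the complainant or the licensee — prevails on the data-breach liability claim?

— Issue I —
Stage I.1 — burden on complainant; standard: a more-likely-than-not showing (weight is at least 54).
    (a): 96 − 42 = 54 ≥ 54 [met]
    (b): 54 ≥ 54 [met]
  All elements met. The complainant retains the burden for Stage I.2.
Stage I.2 — burden on complainant; standard: clear and convincing evidence (weight exceeds 80).
    (c): 96 − 15 = 81 > 80 [met]
    (d): 95 − 14 = 81 > 80 [met]
  Stage I.2 carried; the final stage is satisfied.
All stages carried — the complainant prevails on this issue.
— Issue II —
Stage II.1 (complainant, a preponderance, weight is at least 54): (e) 54 ≥ 54 — meets; (f) net 60−6=54 ≥ 54 — meets.
  Stage II.1 is satisfied; the complainant continues to bear the burden.
Stage II.2 (complainant, any credible evidence, weight exceeds 15): (g) net 19−3=16 > 15 — meets.
  Stage II.2 carried; the final stage is satisfied.
All stages carried — the complainant prevails on this issue.
Per-issue: Issue I → complainant; Issue II → complainant. The complainant must prevail on every issue; overall, the complainant prevails.

complainant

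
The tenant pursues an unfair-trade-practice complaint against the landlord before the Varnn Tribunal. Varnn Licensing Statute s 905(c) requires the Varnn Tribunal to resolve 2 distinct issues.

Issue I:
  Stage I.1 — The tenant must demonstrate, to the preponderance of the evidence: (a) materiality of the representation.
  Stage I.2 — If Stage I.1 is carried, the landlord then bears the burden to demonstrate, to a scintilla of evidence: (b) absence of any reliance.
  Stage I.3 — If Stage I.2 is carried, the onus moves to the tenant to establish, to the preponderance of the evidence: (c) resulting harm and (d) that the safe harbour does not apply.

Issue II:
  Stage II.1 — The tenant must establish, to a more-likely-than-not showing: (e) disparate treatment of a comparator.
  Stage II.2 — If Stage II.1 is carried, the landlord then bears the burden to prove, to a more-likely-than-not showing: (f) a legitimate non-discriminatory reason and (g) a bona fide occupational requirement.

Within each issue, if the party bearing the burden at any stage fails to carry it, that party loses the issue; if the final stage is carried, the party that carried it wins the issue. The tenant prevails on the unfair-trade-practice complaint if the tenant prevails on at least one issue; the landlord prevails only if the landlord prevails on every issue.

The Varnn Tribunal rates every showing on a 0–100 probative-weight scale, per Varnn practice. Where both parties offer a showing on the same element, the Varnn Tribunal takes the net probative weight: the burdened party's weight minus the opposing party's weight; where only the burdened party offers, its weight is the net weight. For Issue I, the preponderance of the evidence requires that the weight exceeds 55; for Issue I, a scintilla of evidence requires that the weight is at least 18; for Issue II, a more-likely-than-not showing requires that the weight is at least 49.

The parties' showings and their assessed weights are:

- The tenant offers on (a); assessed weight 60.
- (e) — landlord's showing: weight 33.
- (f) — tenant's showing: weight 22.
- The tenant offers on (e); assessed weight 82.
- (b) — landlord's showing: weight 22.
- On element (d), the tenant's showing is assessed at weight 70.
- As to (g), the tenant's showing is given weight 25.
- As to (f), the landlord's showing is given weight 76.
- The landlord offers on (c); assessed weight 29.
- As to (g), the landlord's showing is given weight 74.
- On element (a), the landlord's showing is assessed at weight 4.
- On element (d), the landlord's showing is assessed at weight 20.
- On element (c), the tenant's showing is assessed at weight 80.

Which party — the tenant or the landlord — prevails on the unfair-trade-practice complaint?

landlord

— Issue I —
At Stage I.1 the tenant must meet the preponderance of the evidence (weight exceeds 55): on (a) the weight is 60 less the opposing 4 gives net 56, which does exceed 55, so (a) meets the standard.
  The tenant carries Stage I.1; the landlord now bears the burden.
At Stage I.2 the landlord must meet a scintilla of evidence (weight is at least 18): on (b) the weight is 22, ≥ 18, so (b) meets the standard.
  The landlord carries Stage I.2; the tenant now bears the burden.
At Stage I.3 the tenant must meet the preponderance of the evidence (weight exceeds 55): on (c) the weight is 80 less the opposing 29 gives net 51, ≤ 55, so (c) does not meet the standard; on (d) the weight is 70 less the opposing 20 gives net 50, ≤ 55, so (d) does not meet the standard.
  The tenant does not carry Stage I.3.
The landlord prevails on this issue.
— Issue II —
At Stage II.1 the tenant must meet a more-likely-than-not showing (weight is at least 49): on (e) the weight is 82 less the opposing 33 gives net 49, which does reach 49, so (e) meets the standard.
  Stage II.1 is satisfied; the onus moves to the landlord.
At Stage II.2 the landlord must meet a more-likely-than-not showing (weight is at least 49): on (f) the weight is 76 less the opposing 22 gives net 54, ≥ 49, so (f) meets the standard; on (g) the weight is 74 less the opposing 25 gives net 49, ≥ 49, so (g) meets the standard.
  Stage II.2 carried; the final stage is satisfied.
Every stage carried; the landlord prevails on this issue.
Per-issue: Issue I → landlord; Issue II → landlord. The tenant must prevail on at least one issue; overall, the landlord prevails.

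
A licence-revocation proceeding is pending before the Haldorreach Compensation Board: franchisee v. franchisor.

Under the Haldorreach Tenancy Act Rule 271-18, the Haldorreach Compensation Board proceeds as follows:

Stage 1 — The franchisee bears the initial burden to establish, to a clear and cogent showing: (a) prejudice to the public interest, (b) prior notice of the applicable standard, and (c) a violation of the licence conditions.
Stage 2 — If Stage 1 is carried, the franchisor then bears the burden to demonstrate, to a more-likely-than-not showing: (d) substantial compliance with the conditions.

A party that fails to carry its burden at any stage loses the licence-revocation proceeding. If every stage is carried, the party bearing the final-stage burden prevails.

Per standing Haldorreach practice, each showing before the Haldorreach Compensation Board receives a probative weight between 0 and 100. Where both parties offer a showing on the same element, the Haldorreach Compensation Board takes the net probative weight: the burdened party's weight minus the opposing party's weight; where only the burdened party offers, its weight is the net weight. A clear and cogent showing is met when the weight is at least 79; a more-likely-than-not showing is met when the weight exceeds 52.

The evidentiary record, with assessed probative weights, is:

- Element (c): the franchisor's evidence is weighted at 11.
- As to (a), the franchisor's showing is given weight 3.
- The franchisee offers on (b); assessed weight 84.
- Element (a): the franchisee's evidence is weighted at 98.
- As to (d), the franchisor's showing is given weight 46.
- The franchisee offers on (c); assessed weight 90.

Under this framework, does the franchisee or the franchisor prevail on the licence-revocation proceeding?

franchisee

Stage 1 (franchisee, a clear and cogent showing, weight is at least 79): (a) net 98−3=95 ≥ 79 — meets; (b) 84 ≥ 79 — meets; (c) net 90−11=79 ≥ 79 — meets.
  All elements met. The burden passes to the franchisor.
Stage 2 (franchisor, a more-likely-than-not showing, weight exceeds 52): (d) 46 ≤ 52 — fails.
  Stage 2 not carried; the franchisor fails its burden.
The franchisee prevails.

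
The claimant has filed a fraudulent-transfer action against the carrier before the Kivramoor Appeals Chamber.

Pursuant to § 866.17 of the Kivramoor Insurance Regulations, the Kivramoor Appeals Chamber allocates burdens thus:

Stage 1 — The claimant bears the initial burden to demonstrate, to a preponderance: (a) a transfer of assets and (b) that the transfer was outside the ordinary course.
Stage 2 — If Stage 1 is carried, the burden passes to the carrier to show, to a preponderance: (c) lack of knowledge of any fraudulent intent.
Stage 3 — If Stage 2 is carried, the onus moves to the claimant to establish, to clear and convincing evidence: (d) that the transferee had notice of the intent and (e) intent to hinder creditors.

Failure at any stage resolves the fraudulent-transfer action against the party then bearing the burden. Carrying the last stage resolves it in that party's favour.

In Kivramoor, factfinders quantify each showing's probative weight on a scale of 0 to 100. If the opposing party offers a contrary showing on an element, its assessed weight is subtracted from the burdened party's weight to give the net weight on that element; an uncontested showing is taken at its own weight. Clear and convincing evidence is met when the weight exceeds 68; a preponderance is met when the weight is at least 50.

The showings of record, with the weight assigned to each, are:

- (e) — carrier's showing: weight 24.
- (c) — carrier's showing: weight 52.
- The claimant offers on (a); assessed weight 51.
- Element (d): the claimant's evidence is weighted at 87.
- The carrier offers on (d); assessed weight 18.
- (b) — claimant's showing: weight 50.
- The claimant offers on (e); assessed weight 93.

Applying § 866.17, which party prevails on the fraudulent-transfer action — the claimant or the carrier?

claimant

Stage 1 — burden on claimant; standard: a preponderance (weight is at least 50).
    (a): 51 ≥ 50 [met]
    (b): 50 ≥ 50 [met]
  Stage 1 is satisfied; the onus moves to the carrier.
Stage 2 — burden on carrier; standard: a preponderance (weight is at least 50).
    (c): 52 ≥ 50 [met]
  All elements met. The burden passes to the claimant.
Stage 3 — burden on claimant; standard: clear and convincing evidence (weight exceeds 68).
    (d): 87 − 18 = 69 > 68 [met]
    (e): 93 − 24 = 69 > 68 [met]
  All elements met at the final stage.
With every stage satisfied, the claimant prevails.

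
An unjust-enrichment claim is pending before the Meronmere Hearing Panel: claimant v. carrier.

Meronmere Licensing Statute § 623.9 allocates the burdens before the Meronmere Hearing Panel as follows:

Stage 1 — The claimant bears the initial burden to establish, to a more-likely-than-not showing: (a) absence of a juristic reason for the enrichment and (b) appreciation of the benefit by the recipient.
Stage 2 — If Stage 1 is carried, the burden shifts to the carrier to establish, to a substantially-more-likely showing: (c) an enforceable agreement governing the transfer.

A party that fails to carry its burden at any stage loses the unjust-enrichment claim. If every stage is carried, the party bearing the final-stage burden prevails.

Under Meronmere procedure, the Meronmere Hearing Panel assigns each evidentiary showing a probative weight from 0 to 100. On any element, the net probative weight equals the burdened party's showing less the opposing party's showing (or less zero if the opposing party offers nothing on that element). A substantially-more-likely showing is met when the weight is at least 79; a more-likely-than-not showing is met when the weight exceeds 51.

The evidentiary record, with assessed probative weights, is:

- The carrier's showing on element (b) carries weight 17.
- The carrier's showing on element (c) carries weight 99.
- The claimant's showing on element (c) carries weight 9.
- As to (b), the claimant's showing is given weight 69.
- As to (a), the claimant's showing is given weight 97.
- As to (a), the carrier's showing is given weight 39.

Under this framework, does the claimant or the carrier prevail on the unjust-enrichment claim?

carrier

Stage 1 (claimant, a more-likely-than-not showing, weight exceeds 51): (a) net 97−39=58 > 51 — meets; (b) net 69−17=52 > 51 — meets.
  The claimant carries Stage 1; the carrier now bears the burden.
Stage 2 (carrier, a substantially-more-likely showing, weight is at least 79): (c) net 99−9=90 ≥ 79 — meets.
  All elements met at the final stage.
Every stage carried; the carrier prevails.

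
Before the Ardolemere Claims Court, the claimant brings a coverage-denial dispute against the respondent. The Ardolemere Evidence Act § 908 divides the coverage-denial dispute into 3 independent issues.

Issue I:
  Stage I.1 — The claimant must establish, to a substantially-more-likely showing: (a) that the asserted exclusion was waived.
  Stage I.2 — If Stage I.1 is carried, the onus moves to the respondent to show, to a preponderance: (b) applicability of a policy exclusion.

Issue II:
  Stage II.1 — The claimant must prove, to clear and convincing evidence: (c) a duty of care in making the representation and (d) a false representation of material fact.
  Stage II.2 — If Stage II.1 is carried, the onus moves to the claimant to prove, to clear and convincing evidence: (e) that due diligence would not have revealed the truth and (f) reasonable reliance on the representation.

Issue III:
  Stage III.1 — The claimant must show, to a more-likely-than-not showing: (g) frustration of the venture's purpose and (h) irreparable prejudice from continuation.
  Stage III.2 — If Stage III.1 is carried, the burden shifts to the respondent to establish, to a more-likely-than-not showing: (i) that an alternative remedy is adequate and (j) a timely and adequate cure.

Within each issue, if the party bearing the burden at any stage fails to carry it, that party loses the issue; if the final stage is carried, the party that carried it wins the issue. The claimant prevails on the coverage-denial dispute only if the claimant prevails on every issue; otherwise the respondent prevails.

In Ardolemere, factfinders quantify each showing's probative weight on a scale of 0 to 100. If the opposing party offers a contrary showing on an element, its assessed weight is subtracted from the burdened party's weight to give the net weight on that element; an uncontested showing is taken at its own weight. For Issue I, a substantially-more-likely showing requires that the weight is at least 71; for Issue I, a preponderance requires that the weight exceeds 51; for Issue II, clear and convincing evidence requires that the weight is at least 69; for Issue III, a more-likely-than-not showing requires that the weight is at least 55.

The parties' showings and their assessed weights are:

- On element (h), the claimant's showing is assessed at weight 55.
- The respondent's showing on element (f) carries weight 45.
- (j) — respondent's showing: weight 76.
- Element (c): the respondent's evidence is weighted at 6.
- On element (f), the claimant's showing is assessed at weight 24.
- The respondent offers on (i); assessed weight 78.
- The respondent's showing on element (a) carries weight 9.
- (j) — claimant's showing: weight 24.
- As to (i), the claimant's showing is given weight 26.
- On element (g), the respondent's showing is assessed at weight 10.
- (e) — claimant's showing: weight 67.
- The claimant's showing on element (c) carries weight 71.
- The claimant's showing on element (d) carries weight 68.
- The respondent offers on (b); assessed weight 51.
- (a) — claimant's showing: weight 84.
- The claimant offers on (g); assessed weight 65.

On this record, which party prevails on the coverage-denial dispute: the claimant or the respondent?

— Issue I —
Stage I.1 (claimant, a substantially-more-likely showing, weight is at least 71): (a) net 84−9=75 ≥ 71 — meets.
  The claimant carries Stage I.1; the respondent now bears the burden.
Stage I.2 (respondent, a preponderance, weight exceeds 51): (b) 51 ≤ 51 — fails.
  Stage I.2 not carried; the respondent fails its burden.
The analysis ends at Stage I.2; the claimant prevails on this issue.
— Issue II —
Stage II.1 (claimant, clear and convincing evidence, weight is at least 69): (c) net 71−6=65 < 69 — fails; (d) 68 < 69 — fails.
  The claimant does not carry Stage II.1.
The respondent prevails on this issue.
— Issue III —
At Stage III.1 the claimant must meet a more-likely-than-not showing (weight is at least 55): on (g) the weight is 65 less the opposing 10 gives net 55, ≥ 55, so (g) meets the standard; on (h) the weight is 55, which does reach 55, so (h) meets the standard.
  All elements met. The burden passes to the respondent.
At Stage III.2 the respondent must meet a more-likely-than-not showing (weight is at least 55): on (i) the weight is 78 less the opposing 26 gives net 52, < 55, so (i) does not meet the standard; on (j) the weight is 76 less the opposing 24 gives net 52, which does not reach 55, so (j) does not meet the standard.
  The respondent does not carry Stage III.2.
The analysis ends at Stage III.2; the claimant prevails on this issue.
Per-issue: Issue I → claimant; Issue II → respondent; Issue III → claimant. The claimant must prevail on every issue; overall, the respondent prevails.

respondent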